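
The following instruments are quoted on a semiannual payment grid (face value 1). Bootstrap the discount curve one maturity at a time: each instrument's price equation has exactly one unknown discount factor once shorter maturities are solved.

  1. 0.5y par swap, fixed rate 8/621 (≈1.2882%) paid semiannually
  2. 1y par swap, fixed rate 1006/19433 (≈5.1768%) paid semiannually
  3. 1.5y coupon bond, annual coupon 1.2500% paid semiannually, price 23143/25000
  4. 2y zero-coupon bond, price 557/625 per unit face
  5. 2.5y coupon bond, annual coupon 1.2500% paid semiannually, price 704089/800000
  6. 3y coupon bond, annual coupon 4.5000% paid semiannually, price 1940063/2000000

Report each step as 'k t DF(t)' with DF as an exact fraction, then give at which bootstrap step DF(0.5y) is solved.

step 1 [0.5y] swap r/2=4/621: DF=(1 − 4/621·(0))/(1+4/621) = 621/625 ≈ 0.993600
step 2 [1y] swap r/2=503/19433: DF=(1 − 503/19433·(0.993600))/(1+503/19433) = 9497/10000 ≈ 0.949700
step 3 [1.5y] bond c/2=1/160: DF=(23143/25000 − 1/160·(0.993600+0.949700))/(1+1/160) = 9079/10000 ≈ 0.907900
step 4 [2y] zero: DF = P = 557/625 ≈ 0.891200
step 5 [2.5y] bond c/2=1/160: DF=(704089/800000 − 1/160·(0.993600+0.949700+0.907900+0.891200))/(1+1/160) = 4257/5000 ≈ 0.851400
step 6 [3y] bond c/2=9/400: DF=(1940063/2000000 − 9/400·(0.993600+0.949700+0.907900+0.891200+0.851400))/(1+9/400) = 2119/2500 ≈ 0.847600

1 1/2 621/625
2 1 9497/10000
3 3/2 9079/10000
4 2 557/625
5 5/2 4257/5000
6 3 2119/2500
DF(0.5y) is solved at step 1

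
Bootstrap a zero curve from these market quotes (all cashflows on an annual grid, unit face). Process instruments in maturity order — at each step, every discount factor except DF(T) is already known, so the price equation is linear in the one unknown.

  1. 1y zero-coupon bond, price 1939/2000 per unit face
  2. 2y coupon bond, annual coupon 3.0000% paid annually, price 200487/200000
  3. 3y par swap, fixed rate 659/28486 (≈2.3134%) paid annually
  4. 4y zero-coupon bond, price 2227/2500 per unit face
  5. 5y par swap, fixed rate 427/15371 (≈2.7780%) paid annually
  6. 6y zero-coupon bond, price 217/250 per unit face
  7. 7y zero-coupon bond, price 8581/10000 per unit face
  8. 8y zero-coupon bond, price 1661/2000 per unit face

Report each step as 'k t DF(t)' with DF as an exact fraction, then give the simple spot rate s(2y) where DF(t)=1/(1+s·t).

1 1 1939/2000
2 2 189/200
3 3 9341/10000
4 4 2227/2500
5 5 8719/10000
6 6 217/250
7 7 8581/10000
8 8 1661/2000
s(2y) = (1/(189/200) − 1)/(2) = 11/378 ≈ 2.9101%

step 1 [1y] zero: DF = P = 1939/2000 ≈ 0.969500
step 2 [2y] bond c/1=3/100: DF=(200487/200000 − 3/100·(0.969500))/(1+3/100) = 189/200 ≈ 0.945000
step 3 [3y] swap r/1=659/28486: DF=(1 − 659/28486·(0.969500+0.945000))/(1+659/28486) = 9341/10000 ≈ 0.934100
step 4 [4y] zero: DF = P = 2227/2500 ≈ 0.890800
step 5 [5y] swap r/1=427/15371: DF=(1 − 427/15371·(0.969500+0.945000+0.934100+0.890800))/(1+427/15371) = 8719/10000 ≈ 0.871900
step 6 [6y] zero: DF = P = 217/250 ≈ 0.868000
step 7 [7y] zero: DF = P = 8581/10000 ≈ 0.858100
step 8 [8y] zero: DF = P = 1661/2000 ≈ 0.830500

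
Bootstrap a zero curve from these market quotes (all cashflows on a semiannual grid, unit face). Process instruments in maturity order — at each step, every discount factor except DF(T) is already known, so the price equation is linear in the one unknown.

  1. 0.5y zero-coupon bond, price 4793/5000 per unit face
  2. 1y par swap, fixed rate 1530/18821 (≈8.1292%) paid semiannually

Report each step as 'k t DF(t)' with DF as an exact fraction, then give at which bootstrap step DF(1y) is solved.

step 1 [0.5y] zero: DF = P = 4793/5000 ≈ 0.958600
step 2 [1y] swap r/2=765/18821: DF=(1 − 765/18821·(0.958600))/(1+765/18821) = 1847/2000 ≈ 0.923500

1 1/2 4793/5000
2 1 1847/2000
DF(1y) is solved at step 2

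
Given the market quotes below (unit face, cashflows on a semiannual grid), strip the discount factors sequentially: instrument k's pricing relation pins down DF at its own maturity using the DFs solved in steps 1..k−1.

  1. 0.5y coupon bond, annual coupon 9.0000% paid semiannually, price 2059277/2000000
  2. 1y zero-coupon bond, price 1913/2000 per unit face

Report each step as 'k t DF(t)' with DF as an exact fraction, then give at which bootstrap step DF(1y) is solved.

1 1/2 9853/10000
2 1 1913/2000
DF(1y) is solved at step 2

step 1 [0.5y] bond c/2=9/200: DF=(2059277/2000000 − 9/200·(0))/(1+9/200) = 9853/10000 ≈ 0.985300
step 2 [1y] zero: DF = P = 1913/2000 ≈ 0.956500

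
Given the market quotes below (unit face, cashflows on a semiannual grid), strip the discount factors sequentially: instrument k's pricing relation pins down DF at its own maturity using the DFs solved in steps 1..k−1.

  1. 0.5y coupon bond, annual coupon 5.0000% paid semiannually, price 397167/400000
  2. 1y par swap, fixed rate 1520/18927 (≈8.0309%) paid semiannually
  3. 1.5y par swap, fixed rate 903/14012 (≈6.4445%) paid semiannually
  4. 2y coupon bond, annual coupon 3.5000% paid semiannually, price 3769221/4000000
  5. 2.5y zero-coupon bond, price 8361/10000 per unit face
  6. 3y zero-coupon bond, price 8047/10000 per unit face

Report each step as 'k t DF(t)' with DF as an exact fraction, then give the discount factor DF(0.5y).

1 1/2 9687/10000
2 1 231/250
3 3/2 9097/10000
4 2 8779/10000
5 5/2 8361/10000
6 3 8047/10000
DF(0.5y) = 9687/10000 ≈ 0.968700

step 1 [0.5y] bond c/2=1/40: DF=(397167/400000 − 1/40·(0))/(1+1/40) = 9687/10000 ≈ 0.968700
step 2 [1y] swap r/2=760/18927: DF=(1 − 760/18927·(0.968700))/(1+760/18927) = 231/250 ≈ 0.924000
step 3 [1.5y] swap r/2=903/28024: DF=(1 − 903/28024·(0.968700+0.924000))/(1+903/28024) = 9097/10000 ≈ 0.909700
step 4 [2y] bond c/2=7/400: DF=(3769221/4000000 − 7/400·(0.968700+0.924000+0.909700))/(1+7/400) = 8779/10000 ≈ 0.877900
step 5 [2.5y] zero: DF = P = 8361/10000 ≈ 0.836100
step 6 [3y] zero: DF = P = 8047/10000 ≈ 0.804700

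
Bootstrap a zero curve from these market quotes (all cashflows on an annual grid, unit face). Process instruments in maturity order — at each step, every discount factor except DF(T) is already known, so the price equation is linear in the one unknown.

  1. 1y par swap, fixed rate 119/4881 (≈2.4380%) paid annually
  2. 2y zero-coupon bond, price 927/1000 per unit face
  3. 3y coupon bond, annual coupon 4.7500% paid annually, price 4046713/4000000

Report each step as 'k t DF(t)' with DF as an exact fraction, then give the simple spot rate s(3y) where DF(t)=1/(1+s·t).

step 1 [1y] swap r/1=119/4881: DF=(1 − 119/4881·(0))/(1+119/4881) = 4881/5000 ≈ 0.976200
step 2 [2y] zero: DF = P = 927/1000 ≈ 0.927000
step 3 [3y] bond c/1=19/400: DF=(4046713/4000000 − 19/400·(0.976200+0.927000))/(1+19/400) = 1759/2000 ≈ 0.879500

1 1 4881/5000
2 2 927/1000
3 3 1759/2000
s(3y) = (1/(1759/2000) − 1)/(3) = 241/5277 ≈ 4.5670%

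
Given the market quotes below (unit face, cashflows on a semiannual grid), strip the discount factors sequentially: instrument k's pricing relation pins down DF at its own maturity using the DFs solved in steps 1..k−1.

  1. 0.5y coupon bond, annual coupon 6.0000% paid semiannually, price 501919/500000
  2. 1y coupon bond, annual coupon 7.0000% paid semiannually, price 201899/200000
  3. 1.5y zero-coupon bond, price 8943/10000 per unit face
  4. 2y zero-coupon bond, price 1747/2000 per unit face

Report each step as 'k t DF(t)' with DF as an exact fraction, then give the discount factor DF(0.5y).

step 1 [0.5y] bond c/2=3/100: DF=(501919/500000 − 3/100·(0))/(1+3/100) = 4873/5000 ≈ 0.974600
step 2 [1y] bond c/2=7/200: DF=(201899/200000 − 7/200·(0.974600))/(1+7/200) = 589/625 ≈ 0.942400
step 3 [1.5y] zero: DF = P = 8943/10000 ≈ 0.894300
step 4 [2y] zero: DF = P = 1747/2000 ≈ 0.873500

1 1/2 4873/5000
2 1 589/625
3 3/2 8943/10000
4 2 1747/2000
DF(0.5y) = 4873/5000 ≈ 0.974600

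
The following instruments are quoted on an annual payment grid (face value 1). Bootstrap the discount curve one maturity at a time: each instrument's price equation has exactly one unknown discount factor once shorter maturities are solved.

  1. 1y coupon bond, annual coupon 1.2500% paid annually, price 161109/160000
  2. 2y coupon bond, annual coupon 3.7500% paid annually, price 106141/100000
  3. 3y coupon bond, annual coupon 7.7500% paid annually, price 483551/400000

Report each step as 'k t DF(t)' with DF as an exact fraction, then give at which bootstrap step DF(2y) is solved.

step 1 [1y] bond c/1=1/80: DF=(161109/160000 − 1/80·(0))/(1+1/80) = 1989/2000 ≈ 0.994500
step 2 [2y] bond c/1=3/80: DF=(106141/100000 − 3/80·(0.994500))/(1+3/80) = 9871/10000 ≈ 0.987100
step 3 [3y] bond c/1=31/400: DF=(483551/400000 − 31/400·(0.994500+0.987100))/(1+31/400) = 4897/5000 ≈ 0.979400

1 1 1989/2000
2 2 9871/10000
3 3 4897/5000
DF(2y) is solved at step 2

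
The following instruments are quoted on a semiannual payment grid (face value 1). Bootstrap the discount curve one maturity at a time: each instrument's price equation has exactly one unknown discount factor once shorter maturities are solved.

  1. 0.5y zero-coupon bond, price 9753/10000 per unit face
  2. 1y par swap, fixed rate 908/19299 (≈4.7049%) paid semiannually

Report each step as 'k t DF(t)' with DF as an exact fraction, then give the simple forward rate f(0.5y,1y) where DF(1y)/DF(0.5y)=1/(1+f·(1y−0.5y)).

step 1 [0.5y] zero: DF = P = 9753/10000 ≈ 0.975300
step 2 [1y] swap r/2=454/19299: DF=(1 − 454/19299·(0.975300))/(1+454/19299) = 4773/5000 ≈ 0.954600

1 1/2 9753/10000
2 1 4773/5000
f(0.5y,1y) = ((9753/10000)/(4773/5000) − 1)/(1/2) = 69/1591 ≈ 4.3369%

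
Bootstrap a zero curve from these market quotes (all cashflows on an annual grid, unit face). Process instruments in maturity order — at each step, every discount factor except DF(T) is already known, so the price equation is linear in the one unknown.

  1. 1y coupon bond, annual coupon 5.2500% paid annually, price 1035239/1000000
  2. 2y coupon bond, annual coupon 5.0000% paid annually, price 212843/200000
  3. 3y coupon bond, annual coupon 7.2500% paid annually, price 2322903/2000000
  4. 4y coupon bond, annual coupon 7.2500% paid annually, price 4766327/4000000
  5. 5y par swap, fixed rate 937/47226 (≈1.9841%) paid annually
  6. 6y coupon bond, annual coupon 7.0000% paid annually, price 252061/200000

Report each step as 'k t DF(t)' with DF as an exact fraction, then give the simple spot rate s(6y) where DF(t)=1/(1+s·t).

step 1 [1y] bond c/1=21/400: DF=(1035239/1000000 − 21/400·(0))/(1+21/400) = 2459/2500 ≈ 0.983600
step 2 [2y] bond c/1=1/20: DF=(212843/200000 − 1/20·(0.983600))/(1+1/20) = 9667/10000 ≈ 0.966700
step 3 [3y] bond c/1=29/400: DF=(2322903/2000000 − 29/400·(0.983600+0.966700))/(1+29/400) = 9511/10000 ≈ 0.951100
step 4 [4y] bond c/1=29/400: DF=(4766327/4000000 − 29/400·(0.983600+0.966700+0.951100))/(1+29/400) = 9149/10000 ≈ 0.914900
step 5 [5y] swap r/1=937/47226: DF=(1 − 937/47226·(0.983600+0.966700+0.951100+0.914900))/(1+937/47226) = 9063/10000 ≈ 0.906300
step 6 [6y] bond c/1=7/100: DF=(252061/200000 − 7/100·(0.983600+0.966700+0.951100+0.914900+0.906300))/(1+7/100) = 8689/10000 ≈ 0.868900

1 1 2459/2500
2 2 9667/10000
3 3 9511/10000
4 4 9149/10000
5 5 9063/10000
6 6 8689/10000
s(6y) = (1/(8689/10000) − 1)/(6) = 437/17378 ≈ 2.5147%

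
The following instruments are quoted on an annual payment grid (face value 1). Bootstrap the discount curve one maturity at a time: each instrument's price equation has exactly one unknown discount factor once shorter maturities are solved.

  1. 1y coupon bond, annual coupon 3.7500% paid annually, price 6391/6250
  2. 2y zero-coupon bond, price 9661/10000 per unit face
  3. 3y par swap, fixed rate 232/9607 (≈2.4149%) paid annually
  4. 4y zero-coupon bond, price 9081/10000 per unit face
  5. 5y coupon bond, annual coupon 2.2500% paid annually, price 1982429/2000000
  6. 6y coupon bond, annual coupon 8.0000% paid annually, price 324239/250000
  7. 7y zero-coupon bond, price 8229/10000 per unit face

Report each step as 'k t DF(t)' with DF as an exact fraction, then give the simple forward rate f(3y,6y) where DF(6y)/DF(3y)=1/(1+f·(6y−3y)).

1 1 616/625
2 2 9661/10000
3 3 1163/1250
4 4 9081/10000
5 5 443/500
6 6 1709/2000
7 7 8229/10000
f(3y,6y) = ((1163/1250)/(1709/2000) − 1)/(3) = 253/8545 ≈ 2.9608%

step 1 [1y] bond c/1=3/80: DF=(6391/6250 − 3/80·(0))/(1+3/80) = 616/625 ≈ 0.985600
step 2 [2y] zero: DF = P = 9661/10000 ≈ 0.966100
step 3 [3y] swap r/1=232/9607: DF=(1 − 232/9607·(0.985600+0.966100))/(1+232/9607) = 1163/1250 ≈ 0.930400
step 4 [4y] zero: DF = P = 9081/10000 ≈ 0.908100
step 5 [5y] bond c/1=9/400: DF=(1982429/2000000 − 9/400·(0.985600+0.966100+0.930400+0.908100))/(1+9/400) = 443/500 ≈ 0.886000
step 6 [6y] bond c/1=2/25: DF=(324239/250000 − 2/25·(0.985600+0.966100+0.930400+0.908100+0.886000))/(1+2/25) = 1709/2000 ≈ 0.854500
step 7 [7y] zero: DF = P = 8229/10000 ≈ 0.822900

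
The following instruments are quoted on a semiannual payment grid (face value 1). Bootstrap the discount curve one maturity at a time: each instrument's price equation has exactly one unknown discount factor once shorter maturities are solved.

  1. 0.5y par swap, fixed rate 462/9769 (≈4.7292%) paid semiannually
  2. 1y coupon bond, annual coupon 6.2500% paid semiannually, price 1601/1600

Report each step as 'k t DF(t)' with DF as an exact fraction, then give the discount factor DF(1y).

step 1 [0.5y] swap r/2=231/9769: DF=(1 − 231/9769·(0))/(1+231/9769) = 9769/10000 ≈ 0.976900
step 2 [1y] bond c/2=1/32: DF=(1601/1600 − 1/32·(0.976900))/(1+1/32) = 9407/10000 ≈ 0.940700

1 1/2 9769/10000
2 1 9407/10000
DF(1y) = 9407/10000 ≈ 0.940700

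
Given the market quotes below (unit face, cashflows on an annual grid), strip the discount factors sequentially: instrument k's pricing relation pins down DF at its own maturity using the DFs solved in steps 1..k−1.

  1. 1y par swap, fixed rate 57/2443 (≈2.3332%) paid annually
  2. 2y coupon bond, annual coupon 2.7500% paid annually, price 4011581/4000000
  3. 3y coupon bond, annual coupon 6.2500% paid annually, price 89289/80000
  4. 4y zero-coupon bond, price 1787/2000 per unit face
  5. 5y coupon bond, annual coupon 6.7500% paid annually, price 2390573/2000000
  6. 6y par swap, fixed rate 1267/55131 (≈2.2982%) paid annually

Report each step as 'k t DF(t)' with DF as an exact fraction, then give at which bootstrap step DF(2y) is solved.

step 1 [1y] swap r/1=57/2443: DF=(1 − 57/2443·(0))/(1+57/2443) = 2443/2500 ≈ 0.977200
step 2 [2y] bond c/1=11/400: DF=(4011581/4000000 − 11/400·(0.977200))/(1+11/400) = 9499/10000 ≈ 0.949900
step 3 [3y] bond c/1=1/16: DF=(89289/80000 − 1/16·(0.977200+0.949900))/(1+1/16) = 9371/10000 ≈ 0.937100
step 4 [4y] zero: DF = P = 1787/2000 ≈ 0.893500
step 5 [5y] bond c/1=27/400: DF=(2390573/2000000 − 27/400·(0.977200+0.949900+0.937100+0.893500))/(1+27/400) = 8821/10000 ≈ 0.882100
step 6 [6y] swap r/1=1267/55131: DF=(1 − 1267/55131·(0.977200+0.949900+0.937100+0.893500+0.882100))/(1+1267/55131) = 8733/10000 ≈ 0.873300

1 1 2443/2500
2 2 9499/10000
3 3 9371/10000
4 4 1787/2000
5 5 8821/10000
6 6 8733/10000
DF(2y) is solved at step 2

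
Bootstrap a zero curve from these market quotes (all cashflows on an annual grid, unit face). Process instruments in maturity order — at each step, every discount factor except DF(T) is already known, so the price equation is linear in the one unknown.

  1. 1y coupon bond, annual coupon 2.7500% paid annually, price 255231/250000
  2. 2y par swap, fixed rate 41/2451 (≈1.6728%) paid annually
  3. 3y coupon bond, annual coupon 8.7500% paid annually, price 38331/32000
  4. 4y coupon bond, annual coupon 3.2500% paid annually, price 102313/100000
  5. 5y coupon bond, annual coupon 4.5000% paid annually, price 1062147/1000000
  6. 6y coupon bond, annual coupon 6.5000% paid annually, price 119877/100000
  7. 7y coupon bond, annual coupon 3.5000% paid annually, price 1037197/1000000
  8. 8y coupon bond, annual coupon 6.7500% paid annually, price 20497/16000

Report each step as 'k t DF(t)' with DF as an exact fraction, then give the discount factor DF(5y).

step 1 [1y] bond c/1=11/400: DF=(255231/250000 − 11/400·(0))/(1+11/400) = 621/625 ≈ 0.993600
step 2 [2y] swap r/1=41/2451: DF=(1 − 41/2451·(0.993600))/(1+41/2451) = 1209/1250 ≈ 0.967200
step 3 [3y] bond c/1=7/80: DF=(38331/32000 − 7/80·(0.993600+0.967200))/(1+7/80) = 9437/10000 ≈ 0.943700
step 4 [4y] bond c/1=13/400: DF=(102313/100000 − 13/400·(0.993600+0.967200+0.943700))/(1+13/400) = 1799/2000 ≈ 0.899500
step 5 [5y] bond c/1=9/200: DF=(1062147/1000000 − 9/200·(0.993600+0.967200+0.943700+0.899500))/(1+9/200) = 4263/5000 ≈ 0.852600
step 6 [6y] bond c/1=13/200: DF=(119877/100000 − 13/200·(0.993600+0.967200+0.943700+0.899500+0.852600))/(1+13/200) = 4207/5000 ≈ 0.841400
step 7 [7y] bond c/1=7/200: DF=(1037197/1000000 − 7/200·(0.993600+0.967200+0.943700+0.899500+0.852600+0.841400))/(1+7/200) = 4081/5000 ≈ 0.816200
step 8 [8y] bond c/1=27/400: DF=(20497/16000 − 27/400·(0.993600+0.967200+0.943700+0.899500+0.852600+0.841400+0.816200))/(1+27/400) = 1001/1250 ≈ 0.800800

1 1 621/625
2 2 1209/1250
3 3 9437/10000
4 4 1799/2000
5 5 4263/5000
6 6 4207/5000
7 7 4081/5000
8 8 1001/1250
DF(5y) = 4263/5000 ≈ 0.852600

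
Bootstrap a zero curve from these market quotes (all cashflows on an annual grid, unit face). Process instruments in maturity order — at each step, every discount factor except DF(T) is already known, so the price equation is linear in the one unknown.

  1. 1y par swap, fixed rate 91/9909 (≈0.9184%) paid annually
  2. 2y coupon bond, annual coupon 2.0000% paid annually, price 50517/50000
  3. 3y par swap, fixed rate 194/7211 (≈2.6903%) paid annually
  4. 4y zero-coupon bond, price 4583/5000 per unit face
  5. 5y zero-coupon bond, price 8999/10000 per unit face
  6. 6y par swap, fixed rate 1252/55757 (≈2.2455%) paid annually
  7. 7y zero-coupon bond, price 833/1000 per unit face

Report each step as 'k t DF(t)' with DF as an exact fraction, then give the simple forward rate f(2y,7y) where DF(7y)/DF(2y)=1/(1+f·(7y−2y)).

step 1 [1y] swap r/1=91/9909: DF=(1 − 91/9909·(0))/(1+91/9909) = 9909/10000 ≈ 0.990900
step 2 [2y] bond c/1=1/50: DF=(50517/50000 − 1/50·(0.990900))/(1+1/50) = 9711/10000 ≈ 0.971100
step 3 [3y] swap r/1=194/7211: DF=(1 − 194/7211·(0.990900+0.971100))/(1+194/7211) = 1153/1250 ≈ 0.922400
step 4 [4y] zero: DF = P = 4583/5000 ≈ 0.916600
step 5 [5y] zero: DF = P = 8999/10000 ≈ 0.899900
step 6 [6y] swap r/1=1252/55757: DF=(1 − 1252/55757·(0.990900+0.971100+0.922400+0.916600+0.899900))/(1+1252/55757) = 2187/2500 ≈ 0.874800
step 7 [7y] zero: DF = P = 833/1000 ≈ 0.833000

1 1 9909/10000
2 2 9711/10000
3 3 1153/1250
4 4 4583/5000
5 5 8999/10000
6 6 2187/2500
7 7 833/1000
f(2y,7y) = ((9711/10000)/(833/1000) − 1)/(5) = 1381/41650 ≈ 3.3157%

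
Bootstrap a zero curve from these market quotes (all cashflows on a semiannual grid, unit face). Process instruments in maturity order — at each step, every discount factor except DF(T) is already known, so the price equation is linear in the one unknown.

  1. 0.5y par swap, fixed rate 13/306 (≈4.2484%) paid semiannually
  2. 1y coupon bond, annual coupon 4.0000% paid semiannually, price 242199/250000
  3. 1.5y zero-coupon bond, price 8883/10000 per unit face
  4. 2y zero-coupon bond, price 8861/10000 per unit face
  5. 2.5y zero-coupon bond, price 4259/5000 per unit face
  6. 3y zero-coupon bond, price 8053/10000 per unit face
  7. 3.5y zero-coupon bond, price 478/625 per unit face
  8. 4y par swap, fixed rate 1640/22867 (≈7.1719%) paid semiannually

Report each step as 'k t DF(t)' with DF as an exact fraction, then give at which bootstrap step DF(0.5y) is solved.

step 1 [0.5y] swap r/2=13/612: DF=(1 − 13/612·(0))/(1+13/612) = 612/625 ≈ 0.979200
step 2 [1y] bond c/2=1/50: DF=(242199/250000 − 1/50·(0.979200))/(1+1/50) = 4653/5000 ≈ 0.930600
step 3 [1.5y] zero: DF = P = 8883/10000 ≈ 0.888300
step 4 [2y] zero: DF = P = 8861/10000 ≈ 0.886100
step 5 [2.5y] zero: DF = P = 4259/5000 ≈ 0.851800
step 6 [3y] zero: DF = P = 8053/10000 ≈ 0.805300
step 7 [3.5y] zero: DF = P = 478/625 ≈ 0.764800
step 8 [4y] swap r/2=820/22867: DF=(1 − 820/22867·(0.979200+0.930600+0.888300+0.886100+0.851800+0.805300+0.764800))/(1+820/22867) = 377/500 ≈ 0.754000

1 1/2 612/625
2 1 4653/5000
3 3/2 8883/10000
4 2 8861/10000
5 5/2 4259/5000
6 3 8053/10000
7 7/2 478/625
8 4 377/500
DF(0.5y) is solved at step 1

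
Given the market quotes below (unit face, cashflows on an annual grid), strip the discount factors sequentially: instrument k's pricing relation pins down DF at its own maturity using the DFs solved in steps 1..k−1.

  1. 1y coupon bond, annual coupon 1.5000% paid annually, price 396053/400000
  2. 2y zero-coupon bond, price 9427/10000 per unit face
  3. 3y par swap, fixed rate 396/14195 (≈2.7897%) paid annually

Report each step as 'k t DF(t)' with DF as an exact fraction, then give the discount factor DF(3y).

step 1 [1y] bond c/1=3/200: DF=(396053/400000 − 3/200·(0))/(1+3/200) = 1951/2000 ≈ 0.975500
step 2 [2y] zero: DF = P = 9427/10000 ≈ 0.942700
step 3 [3y] swap r/1=396/14195: DF=(1 − 396/14195·(0.975500+0.942700))/(1+396/14195) = 1151/1250 ≈ 0.920800

1 1 1951/2000
2 2 9427/10000
3 3 1151/1250
DF(3y) = 1151/1250 ≈ 0.920800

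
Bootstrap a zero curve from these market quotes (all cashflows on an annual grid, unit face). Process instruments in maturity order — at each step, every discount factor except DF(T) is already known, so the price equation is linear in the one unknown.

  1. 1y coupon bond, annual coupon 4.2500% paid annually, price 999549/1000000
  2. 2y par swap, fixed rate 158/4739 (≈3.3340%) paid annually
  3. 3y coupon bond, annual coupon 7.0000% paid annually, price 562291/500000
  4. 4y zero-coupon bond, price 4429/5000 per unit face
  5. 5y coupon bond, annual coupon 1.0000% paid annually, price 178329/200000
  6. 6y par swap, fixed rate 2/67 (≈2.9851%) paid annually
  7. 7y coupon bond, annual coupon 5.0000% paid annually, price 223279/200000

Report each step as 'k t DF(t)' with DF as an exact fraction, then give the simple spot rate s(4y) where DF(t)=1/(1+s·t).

step 1 [1y] bond c/1=17/400: DF=(999549/1000000 − 17/400·(0))/(1+17/400) = 2397/2500 ≈ 0.958800
step 2 [2y] swap r/1=158/4739: DF=(1 − 158/4739·(0.958800))/(1+158/4739) = 1171/1250 ≈ 0.936800
step 3 [3y] bond c/1=7/100: DF=(562291/500000 − 7/100·(0.958800+0.936800))/(1+7/100) = 927/1000 ≈ 0.927000
step 4 [4y] zero: DF = P = 4429/5000 ≈ 0.885800
step 5 [5y] bond c/1=1/100: DF=(178329/200000 − 1/100·(0.958800+0.936800+0.927000+0.885800))/(1+1/100) = 8461/10000 ≈ 0.846100
step 6 [6y] swap r/1=2/67: DF=(1 − 2/67·(0.958800+0.936800+0.927000+0.885800+0.846100))/(1+2/67) = 839/1000 ≈ 0.839000
step 7 [7y] bond c/1=1/20: DF=(223279/200000 − 1/20·(0.958800+0.936800+0.927000+0.885800+0.846100+0.839000))/(1+1/20) = 504/625 ≈ 0.806400

1 1 2397/2500
2 2 1171/1250
3 3 927/1000
4 4 4429/5000
5 5 8461/10000
6 6 839/1000
7 7 504/625
s(4y) = (1/(4429/5000) − 1)/(4) = 571/17716 ≈ 3.2231%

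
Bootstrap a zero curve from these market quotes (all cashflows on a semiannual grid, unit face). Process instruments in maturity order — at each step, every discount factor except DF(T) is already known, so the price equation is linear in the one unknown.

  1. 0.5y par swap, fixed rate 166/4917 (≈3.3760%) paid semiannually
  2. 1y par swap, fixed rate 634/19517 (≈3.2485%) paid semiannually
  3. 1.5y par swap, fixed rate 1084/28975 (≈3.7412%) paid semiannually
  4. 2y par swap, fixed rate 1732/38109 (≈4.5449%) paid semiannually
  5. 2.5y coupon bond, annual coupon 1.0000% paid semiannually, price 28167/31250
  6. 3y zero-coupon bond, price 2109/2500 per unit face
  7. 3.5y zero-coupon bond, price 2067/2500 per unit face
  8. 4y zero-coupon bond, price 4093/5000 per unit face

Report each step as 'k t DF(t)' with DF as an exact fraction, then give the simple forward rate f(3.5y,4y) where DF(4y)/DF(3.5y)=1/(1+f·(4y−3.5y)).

1 1/2 4917/5000
2 1 9683/10000
3 3/2 4729/5000
4 2 4567/5000
5 5/2 8779/10000
6 3 2109/2500
7 7/2 2067/2500
8 4 4093/5000
f(3.5y,4y) = ((2067/2500)/(4093/5000) − 1)/(1/2) = 82/4093 ≈ 2.0034%

step 1 [0.5y] swap r/2=83/4917: DF=(1 − 83/4917·(0))/(1+83/4917) = 4917/5000 ≈ 0.983400
step 2 [1y] swap r/2=317/19517: DF=(1 − 317/19517·(0.983400))/(1+317/19517) = 9683/10000 ≈ 0.968300
step 3 [1.5y] swap r/2=542/28975: DF=(1 − 542/28975·(0.983400+0.968300))/(1+542/28975) = 4729/5000 ≈ 0.945800
step 4 [2y] swap r/2=866/38109: DF=(1 − 866/38109·(0.983400+0.968300+0.945800))/(1+866/38109) = 4567/5000 ≈ 0.913400
step 5 [2.5y] bond c/2=1/200: DF=(28167/31250 − 1/200·(0.983400+0.968300+0.945800+0.913400))/(1+1/200) = 8779/10000 ≈ 0.877900
step 6 [3y] zero: DF = P = 2109/2500 ≈ 0.843600
step 7 [3.5y] zero: DF = P = 2067/2500 ≈ 0.826800
step 8 [4y] zero: DF = P = 4093/5000 ≈ 0.818600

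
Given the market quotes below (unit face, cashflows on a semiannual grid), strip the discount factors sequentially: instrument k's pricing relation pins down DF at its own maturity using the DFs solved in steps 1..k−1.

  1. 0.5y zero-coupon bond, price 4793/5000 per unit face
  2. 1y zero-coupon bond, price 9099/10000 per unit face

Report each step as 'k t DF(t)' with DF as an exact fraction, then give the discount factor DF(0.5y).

step 1 [0.5y] zero: DF = P = 4793/5000 ≈ 0.958600
step 2 [1y] zero: DF = P = 9099/10000 ≈ 0.909900

1 1/2 4793/5000
2 1 9099/10000
DF(0.5y) = 4793/5000 ≈ 0.958600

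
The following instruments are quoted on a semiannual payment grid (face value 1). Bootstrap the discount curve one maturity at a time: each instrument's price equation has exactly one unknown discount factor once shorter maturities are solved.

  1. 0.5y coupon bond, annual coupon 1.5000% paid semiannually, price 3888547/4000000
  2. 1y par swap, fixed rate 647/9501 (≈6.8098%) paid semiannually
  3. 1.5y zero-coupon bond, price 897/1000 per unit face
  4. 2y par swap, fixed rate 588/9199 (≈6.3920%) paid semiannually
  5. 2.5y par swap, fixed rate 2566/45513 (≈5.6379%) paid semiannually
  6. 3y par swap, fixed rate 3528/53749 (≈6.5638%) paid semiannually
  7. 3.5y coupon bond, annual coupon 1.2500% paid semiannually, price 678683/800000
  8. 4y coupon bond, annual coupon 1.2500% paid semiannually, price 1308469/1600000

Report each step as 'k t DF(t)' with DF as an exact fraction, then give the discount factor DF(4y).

step 1 [0.5y] bond c/2=3/400: DF=(3888547/4000000 − 3/400·(0))/(1+3/400) = 9649/10000 ≈ 0.964900
step 2 [1y] swap r/2=647/19002: DF=(1 − 647/19002·(0.964900))/(1+647/19002) = 9353/10000 ≈ 0.935300
step 3 [1.5y] zero: DF = P = 897/1000 ≈ 0.897000
step 4 [2y] swap r/2=294/9199: DF=(1 − 294/9199·(0.964900+0.935300+0.897000))/(1+294/9199) = 1103/1250 ≈ 0.882400
step 5 [2.5y] swap r/2=1283/45513: DF=(1 − 1283/45513·(0.964900+0.935300+0.897000+0.882400))/(1+1283/45513) = 8717/10000 ≈ 0.871700
step 6 [3y] swap r/2=1764/53749: DF=(1 − 1764/53749·(0.964900+0.935300+0.897000+0.882400+0.871700))/(1+1764/53749) = 2059/2500 ≈ 0.823600
step 7 [3.5y] bond c/2=1/160: DF=(678683/800000 − 1/160·(0.964900+0.935300+0.897000+0.882400+0.871700+0.823600))/(1+1/160) = 8097/10000 ≈ 0.809700
step 8 [4y] bond c/2=1/160: DF=(1308469/1600000 − 1/160·(0.964900+0.935300+0.897000+0.882400+0.871700+0.823600+0.809700))/(1+1/160) = 7743/10000 ≈ 0.774300

1 1/2 9649/10000
2 1 9353/10000
3 3/2 897/1000
4 2 1103/1250
5 5/2 8717/10000
6 3 2059/2500
7 7/2 8097/10000
8 4 7743/10000
DF(4y) = 7743/10000 ≈ 0.774300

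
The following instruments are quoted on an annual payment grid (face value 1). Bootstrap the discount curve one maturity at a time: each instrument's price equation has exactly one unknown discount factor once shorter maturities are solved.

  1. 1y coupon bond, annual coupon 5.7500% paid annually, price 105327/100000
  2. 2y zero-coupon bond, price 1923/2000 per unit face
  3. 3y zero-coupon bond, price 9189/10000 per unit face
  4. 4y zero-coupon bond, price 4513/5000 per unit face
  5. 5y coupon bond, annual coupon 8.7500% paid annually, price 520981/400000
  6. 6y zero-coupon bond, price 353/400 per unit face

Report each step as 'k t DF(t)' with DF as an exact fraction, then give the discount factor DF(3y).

1 1 249/250
2 2 1923/2000
3 3 9189/10000
4 4 4513/5000
5 5 1117/1250
6 6 353/400
DF(3y) = 9189/10000 ≈ 0.918900

step 1 [1y] bond c/1=23/400: DF=(105327/100000 − 23/400·(0))/(1+23/400) = 249/250 ≈ 0.996000
step 2 [2y] zero: DF = P = 1923/2000 ≈ 0.961500
step 3 [3y] zero: DF = P = 9189/10000 ≈ 0.918900
step 4 [4y] zero: DF = P = 4513/5000 ≈ 0.902600
step 5 [5y] bond c/1=7/80: DF=(520981/400000 − 7/80·(0.996000+0.961500+0.918900+0.902600))/(1+7/80) = 1117/1250 ≈ 0.893600
step 6 [6y] zero: DF = P = 353/400 ≈ 0.882500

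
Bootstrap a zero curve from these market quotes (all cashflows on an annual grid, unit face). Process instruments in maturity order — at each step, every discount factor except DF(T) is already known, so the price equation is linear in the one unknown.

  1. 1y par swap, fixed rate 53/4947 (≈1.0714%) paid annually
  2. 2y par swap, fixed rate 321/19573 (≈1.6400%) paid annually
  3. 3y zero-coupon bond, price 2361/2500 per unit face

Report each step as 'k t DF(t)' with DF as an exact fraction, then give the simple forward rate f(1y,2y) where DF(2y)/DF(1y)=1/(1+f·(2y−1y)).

1 1 4947/5000
2 2 9679/10000
3 3 2361/2500
f(1y,2y) = ((4947/5000)/(9679/10000) − 1)/(1) = 215/9679 ≈ 2.2213%

step 1 [1y] swap r/1=53/4947: DF=(1 − 53/4947·(0))/(1+53/4947) = 4947/5000 ≈ 0.989400
step 2 [2y] swap r/1=321/19573: DF=(1 − 321/19573·(0.989400))/(1+321/19573) = 9679/10000 ≈ 0.967900
step 3 [3y] zero: DF = P = 2361/2500 ≈ 0.944400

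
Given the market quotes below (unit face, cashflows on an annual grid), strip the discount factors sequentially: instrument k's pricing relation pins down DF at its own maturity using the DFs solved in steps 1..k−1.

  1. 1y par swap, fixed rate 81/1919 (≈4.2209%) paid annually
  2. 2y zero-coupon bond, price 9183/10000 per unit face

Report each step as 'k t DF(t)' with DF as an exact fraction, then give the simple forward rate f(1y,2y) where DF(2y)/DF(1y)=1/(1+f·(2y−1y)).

1 1 1919/2000
2 2 9183/10000
f(1y,2y) = ((1919/2000)/(9183/10000) − 1)/(1) = 412/9183 ≈ 4.4866%

step 1 [1y] swap r/1=81/1919: DF=(1 − 81/1919·(0))/(1+81/1919) = 1919/2000 ≈ 0.959500
step 2 [2y] zero: DF = P = 9183/10000 ≈ 0.918300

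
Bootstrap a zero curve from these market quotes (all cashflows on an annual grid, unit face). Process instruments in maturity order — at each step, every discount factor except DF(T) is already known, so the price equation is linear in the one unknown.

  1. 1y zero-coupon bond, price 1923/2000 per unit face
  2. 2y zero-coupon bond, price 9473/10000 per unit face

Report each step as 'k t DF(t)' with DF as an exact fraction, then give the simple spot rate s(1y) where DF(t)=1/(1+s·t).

step 1 [1y] zero: DF = P = 1923/2000 ≈ 0.961500
step 2 [2y] zero: DF = P = 9473/10000 ≈ 0.947300

1 1 1923/2000
2 2 9473/10000
s(1y) = (1/(1923/2000) − 1)/(1) = 77/1923 ≈ 4.0042%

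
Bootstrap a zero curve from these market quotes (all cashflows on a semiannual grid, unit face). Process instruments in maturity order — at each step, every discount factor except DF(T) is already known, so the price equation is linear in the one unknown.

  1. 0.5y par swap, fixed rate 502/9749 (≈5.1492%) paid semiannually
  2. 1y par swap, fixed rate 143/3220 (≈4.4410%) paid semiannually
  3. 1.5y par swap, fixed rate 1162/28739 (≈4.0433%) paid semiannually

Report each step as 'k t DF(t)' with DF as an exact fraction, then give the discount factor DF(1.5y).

1 1/2 9749/10000
2 1 9571/10000
3 3/2 9419/10000
DF(1.5y) = 9419/10000 ≈ 0.941900

step 1 [0.5y] swap r/2=251/9749: DF=(1 − 251/9749·(0))/(1+251/9749) = 9749/10000 ≈ 0.974900
step 2 [1y] swap r/2=143/6440: DF=(1 − 143/6440·(0.974900))/(1+143/6440) = 9571/10000 ≈ 0.957100
step 3 [1.5y] swap r/2=581/28739: DF=(1 − 581/28739·(0.974900+0.957100))/(1+581/28739) = 9419/10000 ≈ 0.941900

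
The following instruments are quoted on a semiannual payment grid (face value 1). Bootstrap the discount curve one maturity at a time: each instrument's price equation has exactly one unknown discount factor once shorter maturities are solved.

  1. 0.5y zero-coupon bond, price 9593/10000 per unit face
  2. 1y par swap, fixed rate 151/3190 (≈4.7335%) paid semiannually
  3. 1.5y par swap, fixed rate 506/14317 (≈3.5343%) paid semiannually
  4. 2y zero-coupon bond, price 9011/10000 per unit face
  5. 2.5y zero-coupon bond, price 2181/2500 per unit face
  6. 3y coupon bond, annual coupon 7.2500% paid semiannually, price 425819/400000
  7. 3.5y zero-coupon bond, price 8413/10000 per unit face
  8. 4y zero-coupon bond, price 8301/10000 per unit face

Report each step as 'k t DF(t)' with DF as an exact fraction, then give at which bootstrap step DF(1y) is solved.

step 1 [0.5y] zero: DF = P = 9593/10000 ≈ 0.959300
step 2 [1y] swap r/2=151/6380: DF=(1 − 151/6380·(0.959300))/(1+151/6380) = 9547/10000 ≈ 0.954700
step 3 [1.5y] swap r/2=253/14317: DF=(1 − 253/14317·(0.959300+0.954700))/(1+253/14317) = 4747/5000 ≈ 0.949400
step 4 [2y] zero: DF = P = 9011/10000 ≈ 0.901100
step 5 [2.5y] zero: DF = P = 2181/2500 ≈ 0.872400
step 6 [3y] bond c/2=29/800: DF=(425819/400000 − 29/800·(0.959300+0.954700+0.949400+0.901100+0.872400))/(1+29/800) = 8651/10000 ≈ 0.865100
step 7 [3.5y] zero: DF = P = 8413/10000 ≈ 0.841300
step 8 [4y] zero: DF = P = 8301/10000 ≈ 0.830100

1 1/2 9593/10000
2 1 9547/10000
3 3/2 4747/5000
4 2 9011/10000
5 5/2 2181/2500
6 3 8651/10000
7 7/2 8413/10000
8 4 8301/10000
DF(1y) is solved at step 2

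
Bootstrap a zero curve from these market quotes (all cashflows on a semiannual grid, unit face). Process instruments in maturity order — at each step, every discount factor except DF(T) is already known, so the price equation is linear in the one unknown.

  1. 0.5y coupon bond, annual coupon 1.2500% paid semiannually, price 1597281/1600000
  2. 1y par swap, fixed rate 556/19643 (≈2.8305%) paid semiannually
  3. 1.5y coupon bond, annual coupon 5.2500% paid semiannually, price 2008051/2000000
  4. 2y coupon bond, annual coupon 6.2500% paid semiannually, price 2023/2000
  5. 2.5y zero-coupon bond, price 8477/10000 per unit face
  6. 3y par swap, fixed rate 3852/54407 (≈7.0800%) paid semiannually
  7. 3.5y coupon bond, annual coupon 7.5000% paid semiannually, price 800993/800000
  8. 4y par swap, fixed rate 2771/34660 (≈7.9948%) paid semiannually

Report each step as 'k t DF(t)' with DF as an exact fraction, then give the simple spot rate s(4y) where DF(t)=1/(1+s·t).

1 1/2 9921/10000
2 1 4861/5000
3 3/2 9281/10000
4 2 2233/2500
5 5/2 8477/10000
6 3 4037/5000
7 7/2 1921/2500
8 4 7229/10000
s(4y) = (1/(7229/10000) − 1)/(4) = 2771/28916 ≈ 9.5829%

step 1 [0.5y] bond c/2=1/160: DF=(1597281/1600000 − 1/160·(0))/(1+1/160) = 9921/10000 ≈ 0.992100
step 2 [1y] swap r/2=278/19643: DF=(1 − 278/19643·(0.992100))/(1+278/19643) = 4861/5000 ≈ 0.972200
step 3 [1.5y] bond c/2=21/800: DF=(2008051/2000000 − 21/800·(0.992100+0.972200))/(1+21/800) = 9281/10000 ≈ 0.928100
step 4 [2y] bond c/2=1/32: DF=(2023/2000 − 1/32·(0.992100+0.972200+0.928100))/(1+1/32) = 2233/2500 ≈ 0.893200
step 5 [2.5y] zero: DF = P = 8477/10000 ≈ 0.847700
step 6 [3y] swap r/2=1926/54407: DF=(1 − 1926/54407·(0.992100+0.972200+0.928100+0.893200+0.847700))/(1+1926/54407) = 4037/5000 ≈ 0.807400
step 7 [3.5y] bond c/2=3/80: DF=(800993/800000 − 3/80·(0.992100+0.972200+0.928100+0.893200+0.847700+0.807400))/(1+3/80) = 1921/2500 ≈ 0.768400
step 8 [4y] swap r/2=2771/69320: DF=(1 − 2771/69320·(0.992100+0.972200+0.928100+0.893200+0.847700+0.807400+0.768400))/(1+2771/69320) = 7229/10000 ≈ 0.722900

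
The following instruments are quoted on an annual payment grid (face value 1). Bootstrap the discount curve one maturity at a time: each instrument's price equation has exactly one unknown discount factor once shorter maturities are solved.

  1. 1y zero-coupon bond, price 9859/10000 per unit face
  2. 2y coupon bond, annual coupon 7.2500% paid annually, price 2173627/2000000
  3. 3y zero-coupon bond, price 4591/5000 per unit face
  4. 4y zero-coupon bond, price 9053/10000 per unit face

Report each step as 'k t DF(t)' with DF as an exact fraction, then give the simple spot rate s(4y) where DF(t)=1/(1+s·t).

1 1 9859/10000
2 2 9467/10000
3 3 4591/5000
4 4 9053/10000
s(4y) = (1/(9053/10000) − 1)/(4) = 947/36212 ≈ 2.6152%

step 1 [1y] zero: DF = P = 9859/10000 ≈ 0.985900
step 2 [2y] bond c/1=29/400: DF=(2173627/2000000 − 29/400·(0.985900))/(1+29/400) = 9467/10000 ≈ 0.946700
step 3 [3y] zero: DF = P = 4591/5000 ≈ 0.918200
step 4 [4y] zero: DF = P = 9053/10000 ≈ 0.905300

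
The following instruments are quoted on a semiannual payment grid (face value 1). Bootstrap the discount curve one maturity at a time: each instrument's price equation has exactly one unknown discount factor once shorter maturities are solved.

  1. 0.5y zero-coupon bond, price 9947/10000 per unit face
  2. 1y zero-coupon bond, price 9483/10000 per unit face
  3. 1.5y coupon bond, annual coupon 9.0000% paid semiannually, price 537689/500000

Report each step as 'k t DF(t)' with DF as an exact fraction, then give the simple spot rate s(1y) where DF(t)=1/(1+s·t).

step 1 [0.5y] zero: DF = P = 9947/10000 ≈ 0.994700
step 2 [1y] zero: DF = P = 9483/10000 ≈ 0.948300
step 3 [1.5y] bond c/2=9/200: DF=(537689/500000 − 9/200·(0.994700+0.948300))/(1+9/200) = 4727/5000 ≈ 0.945400

1 1/2 9947/10000
2 1 9483/10000
3 3/2 4727/5000
s(1y) = (1/(9483/10000) − 1)/(1) = 517/9483 ≈ 5.4519%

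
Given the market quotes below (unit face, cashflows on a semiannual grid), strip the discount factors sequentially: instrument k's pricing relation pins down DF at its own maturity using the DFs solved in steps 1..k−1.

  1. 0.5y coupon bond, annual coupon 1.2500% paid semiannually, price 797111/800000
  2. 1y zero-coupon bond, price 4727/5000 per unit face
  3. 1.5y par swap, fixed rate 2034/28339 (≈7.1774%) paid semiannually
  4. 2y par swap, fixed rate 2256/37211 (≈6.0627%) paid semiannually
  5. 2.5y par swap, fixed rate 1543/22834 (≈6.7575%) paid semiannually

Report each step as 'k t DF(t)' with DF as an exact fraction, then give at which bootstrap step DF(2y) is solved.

1 1/2 4951/5000
2 1 4727/5000
3 3/2 8983/10000
4 2 1109/1250
5 5/2 8457/10000
DF(2y) is solved at step 4

step 1 [0.5y] bond c/2=1/160: DF=(797111/800000 − 1/160·(0))/(1+1/160) = 4951/5000 ≈ 0.990200
step 2 [1y] zero: DF = P = 4727/5000 ≈ 0.945400
step 3 [1.5y] swap r/2=1017/28339: DF=(1 − 1017/28339·(0.990200+0.945400))/(1+1017/28339) = 8983/10000 ≈ 0.898300
step 4 [2y] swap r/2=1128/37211: DF=(1 − 1128/37211·(0.990200+0.945400+0.898300))/(1+1128/37211) = 1109/1250 ≈ 0.887200
step 5 [2.5y] swap r/2=1543/45668: DF=(1 − 1543/45668·(0.990200+0.945400+0.898300+0.887200))/(1+1543/45668) = 8457/10000 ≈ 0.845700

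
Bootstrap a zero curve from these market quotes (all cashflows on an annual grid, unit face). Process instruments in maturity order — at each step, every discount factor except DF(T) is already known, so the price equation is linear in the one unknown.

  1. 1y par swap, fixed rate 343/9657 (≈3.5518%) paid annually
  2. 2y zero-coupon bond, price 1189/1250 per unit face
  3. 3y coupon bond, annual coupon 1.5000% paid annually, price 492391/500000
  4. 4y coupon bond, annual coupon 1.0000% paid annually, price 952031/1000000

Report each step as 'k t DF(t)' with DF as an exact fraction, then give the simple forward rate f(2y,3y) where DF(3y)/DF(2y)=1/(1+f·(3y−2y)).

step 1 [1y] swap r/1=343/9657: DF=(1 − 343/9657·(0))/(1+343/9657) = 9657/10000 ≈ 0.965700
step 2 [2y] zero: DF = P = 1189/1250 ≈ 0.951200
step 3 [3y] bond c/1=3/200: DF=(492391/500000 − 3/200·(0.965700+0.951200))/(1+3/200) = 9419/10000 ≈ 0.941900
step 4 [4y] bond c/1=1/100: DF=(952031/1000000 − 1/100·(0.965700+0.951200+0.941900))/(1+1/100) = 9143/10000 ≈ 0.914300

1 1 9657/10000
2 2 1189/1250
3 3 9419/10000
4 4 9143/10000
f(2y,3y) = ((1189/1250)/(9419/10000) − 1)/(1) = 93/9419 ≈ 0.9874%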